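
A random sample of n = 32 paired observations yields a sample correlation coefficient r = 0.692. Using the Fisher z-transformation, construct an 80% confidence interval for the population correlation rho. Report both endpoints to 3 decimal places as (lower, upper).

(0.547, 0.797)

Fisher z: z_r = atanh(r) = ½·ln((1+0.692)/(1−0.692)) = 0.851783
SE(z) = 1/√(n−3) = 1/√29 = 0.185695
80% ⇒ z* = 1.282; margin = 1.282·0.185695 = 0.238061
CI on z-scale: (0.613722, 1.089844)
Back-transform: tanh(0.613722) = 0.546742, tanh(1.089844) = 0.796821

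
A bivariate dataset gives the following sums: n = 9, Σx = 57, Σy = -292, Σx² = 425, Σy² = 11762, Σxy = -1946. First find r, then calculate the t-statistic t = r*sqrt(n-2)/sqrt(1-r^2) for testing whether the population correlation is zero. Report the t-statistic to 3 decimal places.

-0.691

Numerator: nΣxy − (Σx)(Σy) = 9·(-1946) − (57)(-292) = -870
Denominator: √[(nΣx²−(Σx)²)(nΣy²−(Σy)²)]
  nΣx²−(Σx)² = 9·425 − 3249 = 576;  nΣy²−(Σy)² = 9·11762 − 85264 = 20594
  √(576·20594) = √11862144 = 3444.1463
r = -870 / 3444.1463 = -0.2526
t = r·√(n−2)/√(1−r²) = -0.2526·√7 / √(1−0.063807) = -0.668317 / 0.967571 = -0.691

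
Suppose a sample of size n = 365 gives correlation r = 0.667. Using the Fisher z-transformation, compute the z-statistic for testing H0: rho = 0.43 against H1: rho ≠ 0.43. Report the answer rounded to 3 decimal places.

6.572

Fisher z: atanh(0.667) = 0.805319, atanh(0.43) = 0.459897
z = (z_r − z_0)·√(n−3) = (0.805319 − 0.459897)·√362 = 0.345422 · 19.026298 = 6.572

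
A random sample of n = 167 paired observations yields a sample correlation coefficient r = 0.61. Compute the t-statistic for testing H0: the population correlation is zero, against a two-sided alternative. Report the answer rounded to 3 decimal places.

9.888

1 − r² = 1 − 0.3721 = 0.6279;  √(1−r²) = 0.792401
√(n−2) = √165 = 12.845233
t = r·√(n−2)/√(1−r²) = 0.61 · 12.845233 / 0.792401 = 9.888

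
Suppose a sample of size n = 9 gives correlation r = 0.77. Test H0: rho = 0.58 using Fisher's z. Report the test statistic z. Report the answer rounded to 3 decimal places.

Fisher z: atanh(0.77) = 1.020328, atanh(0.58) = 0.662463
z = (z_r − z_0)·√(n−3) = (1.020328 − 0.662463)·√6 = 0.357865 · 2.449490 = 0.877

0.877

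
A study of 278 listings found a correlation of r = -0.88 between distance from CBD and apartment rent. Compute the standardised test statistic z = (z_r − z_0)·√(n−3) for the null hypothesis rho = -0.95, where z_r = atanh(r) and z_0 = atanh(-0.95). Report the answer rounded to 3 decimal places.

Fisher z: atanh(-0.88) = -1.375768, atanh(-0.95) = -1.831781
z = (z_r − z_0)·√(n−3) = (-1.375768 − (-1.831781))·√275 = 0.456013 · 16.583124 = 7.562

7.562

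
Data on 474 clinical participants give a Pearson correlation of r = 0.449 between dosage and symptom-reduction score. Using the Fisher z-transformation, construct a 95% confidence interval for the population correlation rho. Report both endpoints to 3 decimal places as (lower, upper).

(0.374, 0.518)

Fisher z: z_r = atanh(r) = ½·ln((1+0.449)/(1−0.449)) = 0.483447
SE(z) = 1/√(n−3) = 1/√471 = 0.046078
95% ⇒ z* = 1.960; margin = 1.960·0.046078 = 0.090313
CI on z-scale: (0.393134, 0.573760)
Back-transform: tanh(0.393134) = 0.374059, tanh(0.573760) = 0.518115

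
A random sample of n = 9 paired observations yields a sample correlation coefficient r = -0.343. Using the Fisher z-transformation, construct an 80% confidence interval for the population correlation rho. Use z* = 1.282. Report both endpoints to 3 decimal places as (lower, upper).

Fisher z: z_r = atanh(r) = ½·ln((1+(-0.343))/(1−(-0.343))) = -0.357489
SE(z) = 1/√(n−3) = 1/√6 = 0.408248
80% ⇒ z* = 1.282; margin = 1.282·0.408248 = 0.523374
CI on z-scale: (-0.880863, 0.165885)
Back-transform: tanh(-0.880863) = -0.706851, tanh(0.165885) = 0.164380

(-0.707, 0.164)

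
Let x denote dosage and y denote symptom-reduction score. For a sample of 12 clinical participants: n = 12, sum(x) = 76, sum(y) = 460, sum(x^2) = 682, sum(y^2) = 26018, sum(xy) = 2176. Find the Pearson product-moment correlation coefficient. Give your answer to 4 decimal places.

-0.5684

Numerator: nΣxy − (Σx)(Σy) = 12·2176 − (76)(460) = -8848
Denominator: √[(nΣx²−(Σx)²)(nΣy²−(Σy)²)]
  nΣx²−(Σx)² = 12·682 − 5776 = 2408;  nΣy²−(Σy)² = 12·26018 − 211600 = 100616
  √(2408·100616) = √242283328 = 15565.4530
r = -8848 / 15565.4530 = -0.5684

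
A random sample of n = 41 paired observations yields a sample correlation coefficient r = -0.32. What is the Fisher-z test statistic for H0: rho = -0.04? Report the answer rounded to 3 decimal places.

z_r = atanh(-0.32) = -0.331647,  z_0 = atanh(-0.04) = -0.040021
SE = 1/√(n−3) = 1/√38 = 0.162221
z = (z_r − z_0)/SE = (-0.331647 − (-0.040021)) / 0.162221 = -0.291626 / 0.162221 = -1.798

-1.798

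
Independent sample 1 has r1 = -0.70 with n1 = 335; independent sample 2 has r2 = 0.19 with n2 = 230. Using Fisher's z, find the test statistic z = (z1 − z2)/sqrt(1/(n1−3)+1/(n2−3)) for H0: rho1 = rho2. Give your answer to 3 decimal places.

Fisher z-transforms: z1 = atanh(-0.70) = -0.867301, z2 = atanh(0.19) = 0.192337; difference d = -1.059638
Var(d) = 1/332 + 1/227 = 0.0030120 + 0.0044053 = 0.0074173
z = d/√Var(d) = -1.059638 / √0.0074173 = -1.059638 / 0.086124 = -12.304

-12.304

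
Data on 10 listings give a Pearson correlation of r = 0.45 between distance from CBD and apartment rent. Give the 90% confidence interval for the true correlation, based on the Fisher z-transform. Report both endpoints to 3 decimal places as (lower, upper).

(-0.136, 0.803)

z_r = atanh(0.45) = 0.484700;  SE = 1/√(n−3) = 1/√7 = 0.377964
z-limits: 0.484700 ± 1.645·0.377964 = 0.484700 ± 0.621751 = [-0.137051, 1.106451]
ρ-limits: (tanh -0.137051, tanh 1.106451) = (-0.136, 0.803)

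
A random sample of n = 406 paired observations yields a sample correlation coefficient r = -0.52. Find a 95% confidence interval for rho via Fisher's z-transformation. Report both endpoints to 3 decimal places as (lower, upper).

(-0.588, -0.445)

z_r = atanh(-0.52) = -0.576340;  SE = 1/√(n−3) = 1/√403 = 0.049814
z-limits: -0.576340 ± 1.960·0.049814 = -0.576340 ± 0.097635 = [-0.673975, -0.478705]
ρ-limits: (tanh -0.673975, tanh -0.478705) = (-0.588, -0.445)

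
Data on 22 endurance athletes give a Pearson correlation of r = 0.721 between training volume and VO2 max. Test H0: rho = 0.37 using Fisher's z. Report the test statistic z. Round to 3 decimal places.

Fisher z: atanh(0.721) = 0.909725, atanh(0.37) = 0.388423
z = (z_r − z_0)·√(n−3) = (0.909725 − 0.388423)·√19 = 0.521302 · 4.358899 = 2.272

2.272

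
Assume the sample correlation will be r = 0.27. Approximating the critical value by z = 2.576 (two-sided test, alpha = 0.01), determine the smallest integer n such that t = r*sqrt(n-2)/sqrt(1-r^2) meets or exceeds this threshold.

Need r·√(n−2)/√(1−r²) ≥ 2.576
√(n−2) ≥ 2.576·√(1−0.0729) / 0.27 = 2.576·0.962860 / 0.27 = 9.1864
n−2 ≥ 84.3899  ⇒  n ≥ 86.3899
Smallest integer n = 87

87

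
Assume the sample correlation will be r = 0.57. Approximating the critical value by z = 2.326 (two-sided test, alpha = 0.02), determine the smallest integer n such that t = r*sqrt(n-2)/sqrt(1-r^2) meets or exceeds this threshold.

14

r√(n−2)/√(1−r²) ≥ 2.326  ⇔  n−2 ≥ (2.326)²·(1−r²)/r²
(1−r²)/r² = (1−0.3249)/0.3249 = 2.0779
n ≥ 2 + 5.410276·2.0779 = 2 + 11.2420 = 13.2420
⌈13.2420⌉ = 14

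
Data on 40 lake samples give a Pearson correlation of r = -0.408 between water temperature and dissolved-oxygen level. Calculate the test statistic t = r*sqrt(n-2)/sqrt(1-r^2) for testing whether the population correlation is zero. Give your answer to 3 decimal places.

-2.755

1 − r² = 1 − 0.166464 = 0.833536;  √(1−r²) = 0.912982
√(n−2) = √38 = 6.164414
t = r·√(n−2)/√(1−r²) = -0.408 · 6.164414 / 0.912982 = -2.755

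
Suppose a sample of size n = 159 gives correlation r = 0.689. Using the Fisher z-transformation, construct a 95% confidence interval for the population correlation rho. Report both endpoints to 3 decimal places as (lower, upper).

(0.597, 0.763)

z_r = atanh(0.689) = 0.846050;  SE = 1/√(n−3) = 1/√156 = 0.080064
z-limits: 0.846050 ± 1.960·0.080064 = 0.846050 ± 0.156925 = [0.689125, 1.002975]
ρ-limits: (tanh 0.689125, tanh 1.002975) = (0.597, 0.763)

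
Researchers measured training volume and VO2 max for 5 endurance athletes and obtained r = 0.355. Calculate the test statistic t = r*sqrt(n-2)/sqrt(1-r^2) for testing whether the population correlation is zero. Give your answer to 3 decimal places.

1 − r² = 1 − 0.126025 = 0.873975;  √(1−r²) = 0.934866
√(n−2) = √3 = 1.732051
t = r·√(n−2)/√(1−r²) = 0.355 · 1.732051 / 0.934866 = 0.658

0.658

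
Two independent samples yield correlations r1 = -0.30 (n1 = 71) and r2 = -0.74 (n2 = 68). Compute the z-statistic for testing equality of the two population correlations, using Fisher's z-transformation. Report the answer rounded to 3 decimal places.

Fisher z-transforms: z1 = atanh(-0.30) = -0.309520, z2 = atanh(-0.74) = -0.950479; difference d = 0.640959
Var(d) = 1/68 + 1/65 = 0.0147059 + 0.0153846 = 0.0300905
z = d/√Var(d) = 0.640959 / √0.0300905 = 0.640959 / 0.173466 = 3.695

3.695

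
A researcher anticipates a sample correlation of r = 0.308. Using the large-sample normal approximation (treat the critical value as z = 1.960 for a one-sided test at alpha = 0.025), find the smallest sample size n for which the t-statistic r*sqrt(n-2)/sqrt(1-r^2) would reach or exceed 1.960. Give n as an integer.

39

r√(n−2)/√(1−r²) ≥ 1.960  ⇔  n−2 ≥ (1.960)²·(1−r²)/r²
(1−r²)/r² = (1−0.094864)/0.094864 = 9.5414
n ≥ 2 + 3.8416·9.5414 = 2 + 36.6542 = 38.6542
⌈38.6542⌉ = 39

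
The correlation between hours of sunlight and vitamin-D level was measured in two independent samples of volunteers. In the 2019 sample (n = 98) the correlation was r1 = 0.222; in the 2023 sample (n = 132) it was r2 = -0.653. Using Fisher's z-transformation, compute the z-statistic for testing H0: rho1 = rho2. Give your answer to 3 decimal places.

7.443

Fisher z-transforms: z1 = atanh(0.222) = 0.225759, z2 = atanh(-0.653) = -0.780511; difference d = 1.006270
Var(d) = 1/95 + 1/129 = 0.0105263 + 0.0077519 = 0.0182782
z = d/√Var(d) = 1.006270 / √0.0182782 = 1.006270 / 0.135197 = 7.443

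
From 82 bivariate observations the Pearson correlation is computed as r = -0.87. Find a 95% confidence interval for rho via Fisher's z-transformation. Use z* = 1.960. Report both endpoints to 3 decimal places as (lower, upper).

z_r = atanh(-0.87) = -1.333080;  SE = 1/√(n−3) = 1/√79 = 0.112509
z-limits: -1.333080 ± 1.960·0.112509 = -1.333080 ± 0.220518 = [-1.553598, -1.112562]
ρ-limits: (tanh -1.553598, tanh -1.112562) = (-0.914, -0.805)

(-0.914, -0.805)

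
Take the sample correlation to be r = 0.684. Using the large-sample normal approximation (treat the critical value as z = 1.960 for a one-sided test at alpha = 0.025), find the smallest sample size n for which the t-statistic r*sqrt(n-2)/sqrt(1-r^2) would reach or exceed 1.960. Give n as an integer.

r√(n−2)/√(1−r²) ≥ 1.960  ⇔  n−2 ≥ (1.960)²·(1−r²)/r²
(1−r²)/r² = (1−0.467856)/0.467856 = 1.1374
n ≥ 2 + 3.8416·1.1374 = 2 + 4.3694 = 6.3694
⌈6.3694⌉ = 7

7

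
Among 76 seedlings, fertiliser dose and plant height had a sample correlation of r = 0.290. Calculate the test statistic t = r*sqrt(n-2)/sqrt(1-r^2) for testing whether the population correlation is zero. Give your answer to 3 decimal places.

2.607

t = r·√(n−2) / √(1−r²) with r = 0.290, n = 76
  = 0.290·√74 / √(1 − 0.084100)
  = 0.290·8.602325 / 0.957027
  = 2.494674 / 0.957027 = 2.607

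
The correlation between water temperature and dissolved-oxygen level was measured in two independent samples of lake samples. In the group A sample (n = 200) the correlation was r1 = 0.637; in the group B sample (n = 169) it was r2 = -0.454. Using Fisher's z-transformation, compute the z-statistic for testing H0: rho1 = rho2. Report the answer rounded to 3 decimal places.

11.796

z1 = atanh(0.637) = 0.753109,  z2 = atanh(-0.454) = -0.489727
SE = √(1/(n1−3) + 1/(n2−3)) = √(1/197 + 1/166) = √(0.0050761 + 0.0060241) = √0.0111002 = 0.105357
z = (z1 − z2)/SE = (0.753109 − (-0.489727)) / 0.105357 = 1.242836 / 0.105357 = 11.796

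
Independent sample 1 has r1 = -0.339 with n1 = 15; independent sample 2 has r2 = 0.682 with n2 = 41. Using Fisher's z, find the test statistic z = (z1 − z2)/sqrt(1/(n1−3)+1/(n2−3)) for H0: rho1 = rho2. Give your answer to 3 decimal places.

Fisher z-transforms: z1 = atanh(-0.339) = -0.352962, z2 = atanh(0.682) = 0.832844; difference d = -1.185806
Var(d) = 1/12 + 1/38 = 0.0833333 + 0.0263158 = 0.1096491
z = d/√Var(d) = -1.185806 / √0.1096491 = -1.185806 / 0.331133 = -3.581

-3.581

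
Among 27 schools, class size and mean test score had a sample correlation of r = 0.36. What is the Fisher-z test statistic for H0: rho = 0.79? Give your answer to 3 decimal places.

-3.403

Fisher z: atanh(0.36) = 0.376886, atanh(0.79) = 1.071432
z = (z_r − z_0)·√(n−3) = (0.376886 − 1.071432)·√24 = -0.694546 · 4.898979 = -3.403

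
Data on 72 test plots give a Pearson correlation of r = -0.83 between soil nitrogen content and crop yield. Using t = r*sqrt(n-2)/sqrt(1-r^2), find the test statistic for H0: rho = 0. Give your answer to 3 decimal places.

-12.450

1 − r² = 1 − 0.6889 = 0.3111;  √(1−r²) = 0.557763
√(n−2) = √70 = 8.366600
t = r·√(n−2)/√(1−r²) = -0.83 · 8.366600 / 0.557763 = -12.450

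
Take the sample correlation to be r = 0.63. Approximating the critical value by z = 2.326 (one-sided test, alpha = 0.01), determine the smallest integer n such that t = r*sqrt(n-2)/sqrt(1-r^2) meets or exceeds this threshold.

11

r√(n−2)/√(1−r²) ≥ 2.326  ⇔  n−2 ≥ (2.326)²·(1−r²)/r²
(1−r²)/r² = (1−0.3969)/0.3969 = 1.5195
n ≥ 2 + 5.410276·1.5195 = 2 + 8.2209 = 10.2209
⌈10.2209⌉ = 11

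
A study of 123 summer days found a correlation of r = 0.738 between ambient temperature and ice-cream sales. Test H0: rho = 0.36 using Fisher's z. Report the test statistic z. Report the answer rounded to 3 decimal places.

Fisher z: atanh(0.738) = 0.946073, atanh(0.36) = 0.376886
z = (z_r − z_0)·√(n−3) = (0.946073 − 0.376886)·√120 = 0.569187 · 10.954451 = 6.235

6.235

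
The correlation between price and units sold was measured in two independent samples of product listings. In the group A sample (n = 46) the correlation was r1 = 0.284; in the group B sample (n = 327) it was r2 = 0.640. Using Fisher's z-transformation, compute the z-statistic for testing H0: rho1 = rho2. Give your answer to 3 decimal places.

-2.872

z1 = atanh(0.284) = 0.292028,  z2 = atanh(0.640) = 0.758174
SE = √(1/(n1−3) + 1/(n2−3)) = √(1/43 + 1/324) = √(0.0232558 + 0.0030864) = √0.0263422 = 0.162303
z = (z1 − z2)/SE = (0.292028 − 0.758174) / 0.162303 = -0.466146 / 0.162303 = -2.872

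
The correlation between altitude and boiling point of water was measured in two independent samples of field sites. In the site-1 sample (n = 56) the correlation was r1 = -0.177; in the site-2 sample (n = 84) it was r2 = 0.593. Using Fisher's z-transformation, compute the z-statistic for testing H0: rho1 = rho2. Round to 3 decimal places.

-4.874

z1 = atanh(-0.177) = -0.178884,  z2 = atanh(0.593) = 0.682281
SE = √(1/(n1−3) + 1/(n2−3)) = √(1/53 + 1/81) = √(0.0188679 + 0.0123457) = √0.0312136 = 0.176674
z = (z1 − z2)/SE = (-0.178884 − 0.682281) / 0.176674 = -0.861165 / 0.176674 = -4.874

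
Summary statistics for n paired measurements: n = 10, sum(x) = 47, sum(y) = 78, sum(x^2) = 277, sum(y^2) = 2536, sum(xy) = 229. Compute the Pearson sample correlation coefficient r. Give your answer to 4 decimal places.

S_xy = nΣxy − ΣxΣy = 10·229 − 47·78 = 2290 − 3666 = -1376
S_xx = nΣx² − (Σx)² = 10·277 − 47² = 2770 − 2209 = 561
S_yy = nΣy² − (Σy)² = 10·2536 − 78² = 25360 − 6084 = 19276
r = S_xy / √(S_xx·S_yy) = -1376 / √(561·19276) = -1376 / √10813836 = -1376 / 3288.4398 = -0.4184

-0.4184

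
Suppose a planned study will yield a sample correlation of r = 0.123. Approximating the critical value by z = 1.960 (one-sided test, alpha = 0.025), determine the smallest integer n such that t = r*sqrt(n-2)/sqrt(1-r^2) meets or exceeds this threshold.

253

r√(n−2)/√(1−r²) ≥ 1.960  ⇔  n−2 ≥ (1.960)²·(1−r²)/r²
(1−r²)/r² = (1−0.015129)/0.015129 = 65.0982
n ≥ 2 + 3.8416·65.0982 = 2 + 250.0812 = 252.0812
⌈252.0812⌉ = 253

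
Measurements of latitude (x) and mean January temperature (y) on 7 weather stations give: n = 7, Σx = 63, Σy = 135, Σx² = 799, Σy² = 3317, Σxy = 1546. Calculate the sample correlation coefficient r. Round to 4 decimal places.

0.8136

Numerator: nΣxy − (Σx)(Σy) = 7·1546 − (63)(135) = 2317
Denominator: √[(nΣx²−(Σx)²)(nΣy²−(Σy)²)]
  nΣx²−(Σx)² = 7·799 − 3969 = 1624;  nΣy²−(Σy)² = 7·3317 − 18225 = 4994
  √(1624·4994) = √8110256 = 2847.8511
r = 2317 / 2847.8511 = 0.8136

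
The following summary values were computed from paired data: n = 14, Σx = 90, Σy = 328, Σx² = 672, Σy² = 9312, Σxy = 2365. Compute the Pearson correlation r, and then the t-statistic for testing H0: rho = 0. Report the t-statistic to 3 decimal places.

Numerator: nΣxy − (Σx)(Σy) = 14·2365 − (90)(328) = 3590
Denominator: √[(nΣx²−(Σx)²)(nΣy²−(Σy)²)]
  nΣx²−(Σx)² = 14·672 − 8100 = 1308;  nΣy²−(Σy)² = 14·9312 − 107584 = 22784
  √(1308·22784) = √29801472 = 5459.0724
r = 3590 / 5459.0724 = 0.6576
t = r·√(n−2)/√(1−r²) = 0.6576·√12 / √(1−0.432438) = 2.277993 / 0.753367 = 3.024

3.024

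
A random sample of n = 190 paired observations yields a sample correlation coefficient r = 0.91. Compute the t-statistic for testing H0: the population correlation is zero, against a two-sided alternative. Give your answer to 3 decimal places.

t = r·√(n−2) / √(1−r²) with r = 0.91, n = 190
  = 0.91·√188 / √(1 − 0.8281)
  = 0.91·13.711309 / 0.414608
  = 12.477291 / 0.414608 = 30.094

30.094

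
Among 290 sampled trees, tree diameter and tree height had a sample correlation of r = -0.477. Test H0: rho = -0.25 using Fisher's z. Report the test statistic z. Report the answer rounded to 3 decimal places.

z_r = atanh(-0.477) = -0.519093,  z_0 = atanh(-0.25) = -0.255413
SE = 1/√(n−3) = 1/√287 = 0.059028
z = (z_r − z_0)/SE = (-0.519093 − (-0.255413)) / 0.059028 = -0.263680 / 0.059028 = -4.467

-4.467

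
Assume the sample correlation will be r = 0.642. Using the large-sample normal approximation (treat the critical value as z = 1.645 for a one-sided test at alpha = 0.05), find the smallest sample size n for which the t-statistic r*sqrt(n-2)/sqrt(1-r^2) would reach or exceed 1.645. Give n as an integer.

6

r√(n−2)/√(1−r²) ≥ 1.645  ⇔  n−2 ≥ (1.645)²·(1−r²)/r²
(1−r²)/r² = (1−0.412164)/0.412164 = 1.4262
n ≥ 2 + 2.706025·1.4262 = 2 + 3.8593 = 5.8593
⌈5.8593⌉ = 6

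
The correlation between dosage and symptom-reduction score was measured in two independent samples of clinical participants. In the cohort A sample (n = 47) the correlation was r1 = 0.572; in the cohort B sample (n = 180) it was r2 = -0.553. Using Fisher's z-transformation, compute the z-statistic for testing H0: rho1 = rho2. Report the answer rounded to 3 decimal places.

7.558

Fisher z-transforms: z1 = atanh(0.572) = 0.650490, z2 = atanh(-0.553) = -0.622693; difference d = 1.273183
Var(d) = 1/44 + 1/177 = 0.0227273 + 0.0056497 = 0.0283770
z = d/√Var(d) = 1.273183 / √0.0283770 = 1.273183 / 0.168455 = 7.558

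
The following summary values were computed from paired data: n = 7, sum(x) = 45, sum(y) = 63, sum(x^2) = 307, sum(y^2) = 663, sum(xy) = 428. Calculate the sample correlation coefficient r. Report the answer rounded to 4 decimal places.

S_xy = nΣxy − ΣxΣy = 7·428 − 45·63 = 2996 − 2835 = 161
S_xx = nΣx² − (Σx)² = 7·307 − 45² = 2149 − 2025 = 124
S_yy = nΣy² − (Σy)² = 7·663 − 63² = 4641 − 3969 = 672
r = S_xy / √(S_xx·S_yy) = 161 / √(124·672) = 161 / √83328 = 161 / 288.6659 = 0.5577

0.5577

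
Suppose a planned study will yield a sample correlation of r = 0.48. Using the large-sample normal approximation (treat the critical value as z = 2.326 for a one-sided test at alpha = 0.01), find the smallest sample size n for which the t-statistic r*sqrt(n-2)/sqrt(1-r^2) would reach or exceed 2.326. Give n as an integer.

21

r√(n−2)/√(1−r²) ≥ 2.326  ⇔  n−2 ≥ (2.326)²·(1−r²)/r²
(1−r²)/r² = (1−0.2304)/0.2304 = 3.3403
n ≥ 2 + 5.410276·3.3403 = 2 + 18.0719 = 20.0719
⌈20.0719⌉ = 21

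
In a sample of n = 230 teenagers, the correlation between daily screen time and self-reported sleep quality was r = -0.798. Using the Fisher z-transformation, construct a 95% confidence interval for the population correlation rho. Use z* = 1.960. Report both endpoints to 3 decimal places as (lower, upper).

Fisher z: z_r = atanh(r) = ½·ln((1+(-0.798))/(1−(-0.798))) = -1.093081
SE(z) = 1/√(n−3) = 1/√227 = 0.066372
95% ⇒ z* = 1.960; margin = 1.960·0.066372 = 0.130089
CI on z-scale: (-1.223170, -0.962992)
Back-transform: tanh(-1.223170) = -0.840587, tanh(-0.962992) = -0.745608

(-0.841, -0.746)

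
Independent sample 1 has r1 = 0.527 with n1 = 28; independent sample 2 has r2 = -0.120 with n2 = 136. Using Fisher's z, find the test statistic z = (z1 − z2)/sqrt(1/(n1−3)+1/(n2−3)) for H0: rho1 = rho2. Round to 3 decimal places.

z1 = atanh(0.527) = 0.585982,  z2 = atanh(-0.120) = -0.120581
SE = √(1/(n1−3) + 1/(n2−3)) = √(1/25 + 1/133) = √(0.0400000 + 0.0075188) = √0.0475188 = 0.217988
z = (z1 − z2)/SE = (0.585982 − (-0.120581)) / 0.217988 = 0.706563 / 0.217988 = 3.241

3.241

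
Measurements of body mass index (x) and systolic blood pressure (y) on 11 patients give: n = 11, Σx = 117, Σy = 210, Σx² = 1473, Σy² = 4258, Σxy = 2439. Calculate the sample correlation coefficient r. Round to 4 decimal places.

0.8610

S_xy = nΣxy − ΣxΣy = 11·2439 − 117·210 = 26829 − 24570 = 2259
S_xx = nΣx² − (Σx)² = 11·1473 − 117² = 16203 − 13689 = 2514
S_yy = nΣy² − (Σy)² = 11·4258 − 210² = 46838 − 44100 = 2738
r = S_xy / √(S_xx·S_yy) = 2259 / √(2514·2738) = 2259 / √6883332 = 2259 / 2623.6105 = 0.8610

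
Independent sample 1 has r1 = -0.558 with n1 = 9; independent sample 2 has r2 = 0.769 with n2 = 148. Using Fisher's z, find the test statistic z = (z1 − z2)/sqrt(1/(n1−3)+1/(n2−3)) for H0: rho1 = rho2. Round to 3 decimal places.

-3.955

z1 = atanh(-0.558) = -0.629924,  z2 = atanh(0.769) = 1.017876
SE = √(1/(n1−3) + 1/(n2−3)) = √(1/6 + 1/145) = √(0.1666667 + 0.0068966) = √0.1735633 = 0.416609
z = (z1 − z2)/SE = (-0.629924 − 1.017876) / 0.416609 = -1.647800 / 0.416609 = -3.955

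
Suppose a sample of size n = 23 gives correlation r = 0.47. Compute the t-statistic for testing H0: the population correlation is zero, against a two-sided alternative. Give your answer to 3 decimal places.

1 − r² = 1 − 0.2209 = 0.7791;  √(1−r²) = 0.882666
√(n−2) = √21 = 4.582576
t = r·√(n−2)/√(1−r²) = 0.47 · 4.582576 / 0.882666 = 2.440

2.440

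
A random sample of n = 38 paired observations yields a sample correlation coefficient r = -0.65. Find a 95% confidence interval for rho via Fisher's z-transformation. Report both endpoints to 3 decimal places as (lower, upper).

Fisher z: z_r = atanh(r) = ½·ln((1+(-0.65))/(1−(-0.65))) = -0.775299
SE(z) = 1/√(n−3) = 1/√35 = 0.169031
95% ⇒ z* = 1.960; margin = 1.960·0.169031 = 0.331301
CI on z-scale: (-1.106600, -0.443998)
Back-transform: tanh(-1.106600) = -0.802857, tanh(-0.443998) = -0.416953

(-0.803, -0.417)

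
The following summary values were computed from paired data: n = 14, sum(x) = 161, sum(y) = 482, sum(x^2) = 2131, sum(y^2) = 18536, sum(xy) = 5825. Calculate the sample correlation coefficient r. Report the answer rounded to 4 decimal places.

S_xy = nΣxy − ΣxΣy = 14·5825 − 161·482 = 81550 − 77602 = 3948
S_xx = nΣx² − (Σx)² = 14·2131 − 161² = 29834 − 25921 = 3913
S_yy = nΣy² − (Σy)² = 14·18536 − 482² = 259504 − 232324 = 27180
r = S_xy / √(S_xx·S_yy) = 3948 / √(3913·27180) = 3948 / √106355340 = 3948 / 10312.8725 = 0.3828

0.3828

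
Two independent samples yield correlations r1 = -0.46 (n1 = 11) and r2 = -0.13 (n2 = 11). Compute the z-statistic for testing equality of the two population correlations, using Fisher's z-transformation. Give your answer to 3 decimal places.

-0.733

z1 = atanh(-0.46) = -0.497311,  z2 = atanh(-0.13) = -0.130740
SE = √(1/(n1−3) + 1/(n2−3)) = √(1/8 + 1/8) = √(0.1250000 + 0.1250000) = √0.2500000 = 0.500000
z = (z1 − z2)/SE = (-0.497311 − (-0.130740)) / 0.500000 = -0.366571 / 0.500000 = -0.733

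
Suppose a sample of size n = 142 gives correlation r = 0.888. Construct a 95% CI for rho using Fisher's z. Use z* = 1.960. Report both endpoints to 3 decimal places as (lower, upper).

Fisher z: z_r = atanh(r) = ½·ln((1+0.888)/(1−0.888)) = 1.412387
SE(z) = 1/√(n−3) = 1/√139 = 0.084819
95% ⇒ z* = 1.960; margin = 1.960·0.084819 = 0.166245
CI on z-scale: (1.246142, 1.578632)
Back-transform: tanh(1.246142) = 0.847198, tanh(1.578632) = 0.918388

(0.847, 0.918)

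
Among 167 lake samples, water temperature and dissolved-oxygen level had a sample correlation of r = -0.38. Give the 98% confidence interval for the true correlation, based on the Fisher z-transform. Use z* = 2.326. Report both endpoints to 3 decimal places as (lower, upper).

z_r = atanh(-0.38) = -0.400060;  SE = 1/√(n−3) = 1/√164 = 0.078087
z-limits: -0.400060 ± 2.326·0.078087 = -0.400060 ± 0.181630 = [-0.581690, -0.218430]
ρ-limits: (tanh -0.581690, tanh -0.218430) = (-0.524, -0.215)

(-0.524, -0.215)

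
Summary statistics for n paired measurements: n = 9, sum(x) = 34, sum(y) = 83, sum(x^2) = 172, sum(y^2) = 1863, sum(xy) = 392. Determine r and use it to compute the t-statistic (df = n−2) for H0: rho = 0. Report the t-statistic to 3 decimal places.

S_xy = nΣxy − ΣxΣy = 9·392 − 34·83 = 3528 − 2822 = 706
S_xx = nΣx² − (Σx)² = 9·172 − 34² = 1548 − 1156 = 392
S_yy = nΣy² − (Σy)² = 9·1863 − 83² = 16767 − 6889 = 9878
r = S_xy / √(S_xx·S_yy) = 706 / √(392·9878) = 706 / √3872176 = 706 / 1967.7845 = 0.3588
t = r·√(n−2)/√(1−r²) = 0.3588·√7 / √(1−0.128737) = 0.949296 / 0.933415 = 1.017

1.017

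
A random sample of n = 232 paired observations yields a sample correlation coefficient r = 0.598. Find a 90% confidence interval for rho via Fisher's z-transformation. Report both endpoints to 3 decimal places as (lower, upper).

Fisher z: z_r = atanh(r) = ½·ln((1+0.598)/(1−0.598)) = 0.690028
SE(z) = 1/√(n−3) = 1/√229 = 0.066082
90% ⇒ z* = 1.645; margin = 1.645·0.066082 = 0.108705
CI on z-scale: (0.581323, 0.798733)
Back-transform: tanh(0.581323) = 0.523626, tanh(0.798733) = 0.663328

(0.524, 0.663)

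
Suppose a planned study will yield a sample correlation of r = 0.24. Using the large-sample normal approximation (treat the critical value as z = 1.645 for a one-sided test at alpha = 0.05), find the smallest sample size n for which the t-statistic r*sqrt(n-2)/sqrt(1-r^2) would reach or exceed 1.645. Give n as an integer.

47

r√(n−2)/√(1−r²) ≥ 1.645  ⇔  n−2 ≥ (1.645)²·(1−r²)/r²
(1−r²)/r² = (1−0.0576)/0.0576 = 16.3611
n ≥ 2 + 2.706025·16.3611 = 2 + 44.2735 = 46.2735
⌈46.2735⌉ = 47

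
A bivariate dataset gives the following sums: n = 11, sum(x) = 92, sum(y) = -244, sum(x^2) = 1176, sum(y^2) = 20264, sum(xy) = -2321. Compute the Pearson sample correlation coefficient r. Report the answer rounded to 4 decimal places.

-0.1141

Numerator: nΣxy − (Σx)(Σy) = 11·(-2321) − (92)(-244) = -3083
Denominator: √[(nΣx²−(Σx)²)(nΣy²−(Σy)²)]
  nΣx²−(Σx)² = 11·1176 − 8464 = 4472;  nΣy²−(Σy)² = 11·20264 − 59536 = 163368
  √(4472·163368) = √730581696 = 27029.2748
r = -3083 / 27029.2748 = -0.1141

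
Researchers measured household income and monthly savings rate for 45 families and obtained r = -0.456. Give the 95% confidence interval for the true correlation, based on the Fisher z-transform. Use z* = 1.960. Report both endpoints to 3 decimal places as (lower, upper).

Fisher z: z_r = atanh(r) = ½·ln((1+(-0.456))/(1−(-0.456))) = -0.492249
SE(z) = 1/√(n−3) = 1/√42 = 0.154303
95% ⇒ z* = 1.960; margin = 1.960·0.154303 = 0.302434
CI on z-scale: (-0.794683, -0.189815)
Back-transform: tanh(-0.794683) = -0.661054, tanh(-0.189815) = -0.187568

(-0.661, -0.188)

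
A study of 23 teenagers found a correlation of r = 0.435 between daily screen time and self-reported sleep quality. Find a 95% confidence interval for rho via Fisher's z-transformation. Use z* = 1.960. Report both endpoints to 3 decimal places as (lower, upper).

(0.028, 0.718)

Fisher z: z_r = atanh(r) = ½·ln((1+0.435)/(1−0.435)) = 0.466047
SE(z) = 1/√(n−3) = 1/√20 = 0.223607
95% ⇒ z* = 1.960; margin = 1.960·0.223607 = 0.438270
CI on z-scale: (0.027777, 0.904317)
Back-transform: tanh(0.027777) = 0.027770, tanh(0.904317) = 0.718393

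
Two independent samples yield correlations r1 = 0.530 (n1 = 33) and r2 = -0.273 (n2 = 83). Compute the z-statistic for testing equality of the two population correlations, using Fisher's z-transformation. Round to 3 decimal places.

4.065

z1 = atanh(0.530) = 0.590145,  z2 = atanh(-0.273) = -0.280103
SE = √(1/(n1−3) + 1/(n2−3)) = √(1/30 + 1/80) = √(0.0333333 + 0.0125000) = √0.0458333 = 0.214087
z = (z1 − z2)/SE = (0.590145 − (-0.280103)) / 0.214087 = 0.870248 / 0.214087 = 4.065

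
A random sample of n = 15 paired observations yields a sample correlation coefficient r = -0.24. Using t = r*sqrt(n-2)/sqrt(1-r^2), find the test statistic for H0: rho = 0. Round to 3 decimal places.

-0.891

1 − r² = 1 − 0.0576 = 0.9424;  √(1−r²) = 0.970773
√(n−2) = √13 = 3.605551
t = r·√(n−2)/√(1−r²) = -0.24 · 3.605551 / 0.970773 = -0.891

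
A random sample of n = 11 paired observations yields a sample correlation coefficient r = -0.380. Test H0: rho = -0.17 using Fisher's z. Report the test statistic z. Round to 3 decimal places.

-0.646

Fisher z: atanh(-0.380) = -0.400060, atanh(-0.17) = -0.171667
z = (z_r − z_0)·√(n−3) = (-0.400060 − (-0.171667))·√8 = -0.228393 · 2.828427 = -0.646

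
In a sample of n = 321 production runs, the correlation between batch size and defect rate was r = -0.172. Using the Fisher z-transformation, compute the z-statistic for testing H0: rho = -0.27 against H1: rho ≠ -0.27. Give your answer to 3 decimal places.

1.839

z_r = atanh(-0.172) = -0.173727,  z_0 = atanh(-0.27) = -0.276864
SE = 1/√(n−3) = 1/√318 = 0.056077
z = (z_r − z_0)/SE = (-0.173727 − (-0.276864)) / 0.056077 = 0.103137 / 0.056077 = 1.839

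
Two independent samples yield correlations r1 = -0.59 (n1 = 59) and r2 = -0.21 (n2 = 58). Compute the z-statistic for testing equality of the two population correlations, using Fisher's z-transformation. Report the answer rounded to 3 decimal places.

-2.447

Fisher z-transforms: z1 = atanh(-0.59) = -0.677666, z2 = atanh(-0.21) = -0.213171; difference d = -0.464495
Var(d) = 1/56 + 1/55 = 0.0178571 + 0.0181818 = 0.0360389
z = d/√Var(d) = -0.464495 / √0.0360389 = -0.464495 / 0.189839 = -2.447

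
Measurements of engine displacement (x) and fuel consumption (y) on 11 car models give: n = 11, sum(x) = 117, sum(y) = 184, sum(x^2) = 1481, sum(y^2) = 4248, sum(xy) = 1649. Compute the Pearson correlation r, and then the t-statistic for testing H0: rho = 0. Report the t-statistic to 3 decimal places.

S_xy = nΣxy − ΣxΣy = 11·1649 − 117·184 = 18139 − 21528 = -3389
S_xx = nΣx² − (Σx)² = 11·1481 − 117² = 16291 − 13689 = 2602
S_yy = nΣy² − (Σy)² = 11·4248 − 184² = 46728 − 33856 = 12872
r = S_xy / √(S_xx·S_yy) = -3389 / √(2602·12872) = -3389 / √33492944 = -3389 / 5787.3089 = -0.5856
t = r·√(n−2)/√(1−r²) = -0.5856·√9 / √(1−0.342927) = -1.756800 / 0.810600 = -2.167

-2.167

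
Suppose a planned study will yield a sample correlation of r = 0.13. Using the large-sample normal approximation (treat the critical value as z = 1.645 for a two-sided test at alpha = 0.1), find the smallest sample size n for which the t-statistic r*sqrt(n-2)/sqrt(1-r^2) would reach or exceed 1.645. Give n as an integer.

Need r·√(n−2)/√(1−r²) ≥ 1.645
√(n−2) ≥ 1.645·√(1−0.0169) / 0.13 = 1.645·0.991514 / 0.13 = 12.5465
n−2 ≥ 157.4147  ⇒  n ≥ 159.4147
Smallest integer n = 160

160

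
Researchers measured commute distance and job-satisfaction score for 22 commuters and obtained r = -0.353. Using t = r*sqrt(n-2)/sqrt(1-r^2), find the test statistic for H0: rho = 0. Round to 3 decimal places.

-1.687

t = r·√(n−2) / √(1−r²) with r = -0.353, n = 22
  = -0.353·√20 / √(1 − 0.124609)
  = -0.353·4.472136 / 0.935623
  = -1.578664 / 0.935623 = -1.687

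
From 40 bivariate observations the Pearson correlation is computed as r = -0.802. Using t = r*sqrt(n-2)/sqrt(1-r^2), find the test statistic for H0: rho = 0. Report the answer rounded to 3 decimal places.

-8.277

t = r·√(n−2) / √(1−r²) with r = -0.802, n = 40
  = -0.802·√38 / √(1 − 0.643204)
  = -0.802·6.164414 / 0.597324
  = -4.943860 / 0.597324 = -8.277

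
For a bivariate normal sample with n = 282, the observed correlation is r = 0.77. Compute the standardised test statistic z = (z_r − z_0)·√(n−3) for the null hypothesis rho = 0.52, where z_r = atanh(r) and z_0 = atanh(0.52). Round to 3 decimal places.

z_r = atanh(0.77) = 1.020328,  z_0 = atanh(0.52) = 0.576340
SE = 1/√(n−3) = 1/√279 = 0.059868
z = (z_r − z_0)/SE = (1.020328 − 0.576340) / 0.059868 = 0.443988 / 0.059868 = 7.416

7.416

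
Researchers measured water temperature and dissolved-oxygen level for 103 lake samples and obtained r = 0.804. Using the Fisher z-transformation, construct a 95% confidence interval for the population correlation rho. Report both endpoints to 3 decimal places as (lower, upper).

(0.723, 0.863)

Fisher z: z_r = atanh(r) = ½·ln((1+0.804)/(1−0.804)) = 1.109824
SE(z) = 1/√(n−3) = 1/√100 = 0.100000
95% ⇒ z* = 1.960; margin = 1.960·0.100000 = 0.196000
CI on z-scale: (0.913824, 1.305824)
Back-transform: tanh(0.913824) = 0.722963, tanh(1.305824) = 0.863215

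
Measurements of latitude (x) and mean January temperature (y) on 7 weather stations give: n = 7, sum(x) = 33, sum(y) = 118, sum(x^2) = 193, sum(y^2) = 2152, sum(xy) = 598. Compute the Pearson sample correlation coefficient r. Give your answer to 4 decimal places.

0.5343

Numerator: nΣxy − (Σx)(Σy) = 7·598 − (33)(118) = 292
Denominator: √[(nΣx²−(Σx)²)(nΣy²−(Σy)²)]
  nΣx²−(Σx)² = 7·193 − 1089 = 262;  nΣy²−(Σy)² = 7·2152 − 13924 = 1140
  √(262·1140) = √298680 = 546.5162
r = 292 / 546.5162 = 0.5343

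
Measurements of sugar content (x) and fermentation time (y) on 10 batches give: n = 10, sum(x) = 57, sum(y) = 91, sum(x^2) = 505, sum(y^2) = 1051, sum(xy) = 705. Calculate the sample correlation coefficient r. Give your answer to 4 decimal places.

Numerator: nΣxy − (Σx)(Σy) = 10·705 − (57)(91) = 1863
Denominator: √[(nΣx²−(Σx)²)(nΣy²−(Σy)²)]
  nΣx²−(Σx)² = 10·505 − 3249 = 1801;  nΣy²−(Σy)² = 10·1051 − 8281 = 2229
  √(1801·2229) = √4014429 = 2003.6040
r = 1863 / 2003.6040 = 0.9298

0.9298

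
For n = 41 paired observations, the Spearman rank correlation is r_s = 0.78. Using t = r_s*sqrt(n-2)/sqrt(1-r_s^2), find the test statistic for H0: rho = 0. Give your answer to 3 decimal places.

t = r_s·√(n−2) / √(1−r_s²) with r_s = 0.78, n = 41
  = 0.78·√39 / √(1 − 0.6084)
  = 0.78·6.244998 / 0.625780
  = 4.871098 / 0.625780 = 7.784

7.784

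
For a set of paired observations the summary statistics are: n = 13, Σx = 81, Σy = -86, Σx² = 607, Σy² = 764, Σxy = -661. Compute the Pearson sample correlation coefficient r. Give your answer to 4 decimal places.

-0.8859

Numerator: nΣxy − (Σx)(Σy) = 13·(-661) − (81)(-86) = -1627
Denominator: √[(nΣx²−(Σx)²)(nΣy²−(Σy)²)]
  nΣx²−(Σx)² = 13·607 − 6561 = 1330;  nΣy²−(Σy)² = 13·764 − 7396 = 2536
  √(1330·2536) = √3372880 = 1836.5402
r = -1627 / 1836.5402 = -0.8859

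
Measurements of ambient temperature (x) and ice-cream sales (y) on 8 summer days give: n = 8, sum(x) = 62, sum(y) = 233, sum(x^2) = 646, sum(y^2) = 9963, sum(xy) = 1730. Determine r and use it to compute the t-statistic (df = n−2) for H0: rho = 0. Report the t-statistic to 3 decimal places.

Numerator: nΣxy − (Σx)(Σy) = 8·1730 − (62)(233) = -606
Denominator: √[(nΣx²−(Σx)²)(nΣy²−(Σy)²)]
  nΣx²−(Σx)² = 8·646 − 3844 = 1324;  nΣy²−(Σy)² = 8·9963 − 54289 = 25415
  √(1324·25415) = √33649460 = 5800.8155
r = -606 / 5800.8155 = -0.1045
t = r·√(n−2)/√(1−r²) = -0.1045·√6 / √(1−0.010920) = -0.255972 / 0.994525 = -0.257

-0.257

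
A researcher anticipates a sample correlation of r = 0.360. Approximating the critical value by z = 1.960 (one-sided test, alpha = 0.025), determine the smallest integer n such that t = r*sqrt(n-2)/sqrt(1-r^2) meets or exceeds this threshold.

28

r√(n−2)/√(1−r²) ≥ 1.960  ⇔  n−2 ≥ (1.960)²·(1−r²)/r²
(1−r²)/r² = (1−0.129600)/0.129600 = 6.7160
n ≥ 2 + 3.8416·6.7160 = 2 + 25.8002 = 27.8002
⌈27.8002⌉ = 28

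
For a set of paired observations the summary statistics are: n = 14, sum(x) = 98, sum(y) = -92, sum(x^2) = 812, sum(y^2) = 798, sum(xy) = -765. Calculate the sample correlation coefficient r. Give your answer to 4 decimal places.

-0.7751

S_xy = nΣxy − ΣxΣy = 14·(-765) − 98·(-92) = -10710 − (-9016) = -1694
S_xx = nΣx² − (Σx)² = 14·812 − 98² = 11368 − 9604 = 1764
S_yy = nΣy² − (Σy)² = 14·798 − (-92)² = 11172 − 8464 = 2708
r = S_xy / √(S_xx·S_yy) = -1694 / √(1764·2708) = -1694 / √4776912 = -1694 / 2185.6148 = -0.7751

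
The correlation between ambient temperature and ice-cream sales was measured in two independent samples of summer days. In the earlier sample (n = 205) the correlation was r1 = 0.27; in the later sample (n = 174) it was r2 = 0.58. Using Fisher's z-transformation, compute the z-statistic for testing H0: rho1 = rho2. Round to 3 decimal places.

-3.711

z1 = atanh(0.27) = 0.276864,  z2 = atanh(0.58) = 0.662463
SE = √(1/(n1−3) + 1/(n2−3)) = √(1/202 + 1/171) = √(0.0049505 + 0.0058480) = √0.0107985 = 0.103916
z = (z1 − z2)/SE = (0.276864 − 0.662463) / 0.103916 = -0.385599 / 0.103916 = -3.711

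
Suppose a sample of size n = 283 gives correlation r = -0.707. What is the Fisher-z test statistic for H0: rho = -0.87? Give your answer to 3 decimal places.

Fisher z: atanh(-0.707) = -0.881160, atanh(-0.87) = -1.333080
z = (z_r − z_0)·√(n−3) = (-0.881160 − (-1.333080))·√280 = 0.451920 · 16.733201 = 7.562

7.562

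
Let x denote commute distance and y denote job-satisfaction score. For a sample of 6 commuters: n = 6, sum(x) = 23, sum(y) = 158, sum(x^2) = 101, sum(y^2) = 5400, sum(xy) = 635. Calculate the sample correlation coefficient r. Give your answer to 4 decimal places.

0.2326

Numerator: nΣxy − (Σx)(Σy) = 6·635 − (23)(158) = 176
Denominator: √[(nΣx²−(Σx)²)(nΣy²−(Σy)²)]
  nΣx²−(Σx)² = 6·101 − 529 = 77;  nΣy²−(Σy)² = 6·5400 − 24964 = 7436
  √(77·7436) = √572572 = 756.6849
r = 176 / 756.6849 = 0.2326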